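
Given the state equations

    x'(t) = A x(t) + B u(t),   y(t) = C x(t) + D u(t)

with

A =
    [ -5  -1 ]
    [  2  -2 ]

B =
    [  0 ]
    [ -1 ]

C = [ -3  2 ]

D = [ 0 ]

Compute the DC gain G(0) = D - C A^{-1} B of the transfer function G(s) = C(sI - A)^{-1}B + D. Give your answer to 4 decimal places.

-1.0833

G(0) = C(-A)^{-1}B + D = -C A^{-1} B + D.
det A = 12, so A^{-1} = (1/12)·adj(A) = [[-1/6, 1/12], [-1/6, -5/12]]
A^{-1} B = [-1/12, 5/12]^T
C A^{-1} B = 13/12
G(0) = D - C A^{-1} B = 0 - (13/12) = -13/12 ≈ -1.0833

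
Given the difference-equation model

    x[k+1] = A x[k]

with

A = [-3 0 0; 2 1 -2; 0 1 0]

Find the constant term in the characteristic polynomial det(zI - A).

6

Expand det(zI - A) for the 3×3 matrix.
p(z) = z^3 + 2z^2 - z + 6.
(Check: constant term = det(-A) = (-1)^3 det A = 6; coefficient of z^2 = -tr A = 2.)
The constant term is 6.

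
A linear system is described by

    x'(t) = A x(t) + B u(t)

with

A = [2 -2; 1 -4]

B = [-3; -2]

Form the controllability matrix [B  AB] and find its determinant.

-19

AB = [[-2], [5]]
Controllability matrix C = [B  AB] = [[-3, -2], [-2, 5]]
det(C) = (-3)·5 - (-2)·(-2) = -15 - 4 = -19
Since det(C) ≠ 0, rank(C) = 2 and the system is completely controllable.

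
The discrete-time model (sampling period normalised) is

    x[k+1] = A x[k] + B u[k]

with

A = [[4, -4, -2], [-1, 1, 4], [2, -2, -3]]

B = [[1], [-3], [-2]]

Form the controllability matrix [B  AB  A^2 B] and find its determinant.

-6840

AB = [[20], [-12], [14]]
A^2B = [[100], [24], [22]]
Controllability matrix C = [B  AB  A^2B] = [[1, 20, 100], [-3, -12, 24], [-2, 14, 22]]
Expanding along the first row, det(C) = 1·((-12)·22 - 24·14) - 20·((-3)·22 - 24·(-2)) + 100·((-3)·14 - (-12)·(-2)) = 1·(-600) - 20·(-18) + 100·(-66) = -6840
Since det(C) ≠ 0, rank(C) = 3 and the system is completely controllable.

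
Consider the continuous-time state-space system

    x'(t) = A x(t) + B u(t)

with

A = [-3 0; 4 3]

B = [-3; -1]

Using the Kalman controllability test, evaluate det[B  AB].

54

AB = [[9], [-15]]
Controllability matrix C = [B  AB] = [[-3, 9], [-1, -15]]
det(C) = (-3)·(-15) - 9·(-1) = 45 - (-9) = 54
Since det(C) ≠ 0, rank(C) = 2 and the system is completely controllable.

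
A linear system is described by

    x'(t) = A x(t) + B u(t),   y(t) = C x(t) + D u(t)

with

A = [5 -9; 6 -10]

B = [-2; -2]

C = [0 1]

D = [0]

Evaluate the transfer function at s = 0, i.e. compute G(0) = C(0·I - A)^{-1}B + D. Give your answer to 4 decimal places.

-0.5000

G(0) = C(-A)^{-1}B + D = -C A^{-1} B + D.
det A = 4, so A^{-1} = (1/4)·adj(A) = [[-5/2, 9/4], [-3/2, 5/4]]
A^{-1} B = [1/2, 1/2]^T
C A^{-1} B = 1/2
G(0) = D - C A^{-1} B = 0 - (1/2) = -1/2 ≈ -0.5000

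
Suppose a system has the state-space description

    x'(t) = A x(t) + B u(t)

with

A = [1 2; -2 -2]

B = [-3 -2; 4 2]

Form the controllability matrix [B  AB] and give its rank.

AB = [[5, 2], [-2, 0]]
Controllability matrix C = [B  AB] = [[-3, -2, 5, 2], [4, 2, -2, 0]]
Take the 2×2 submatrix of C formed by columns 1, 2: [[-3, -2], [4, 2]]. Its determinant is (-3)·2 - (-2)·4 = -6 - (-8) = 2 ≠ 0.
So rank(C) ≥ 2; since C has 2 rows, rank(C) = 2.
rank(C) = 2 = n, so the pair (A, B) is completely controllable.

2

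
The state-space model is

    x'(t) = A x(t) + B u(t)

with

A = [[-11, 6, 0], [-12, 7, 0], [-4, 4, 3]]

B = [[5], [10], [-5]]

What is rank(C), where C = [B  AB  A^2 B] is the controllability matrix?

2

AB = [[5], [10], [5]]
A^2B = [[5], [10], [35]]
Controllability matrix C = [B  AB  A^2B] = [[5, 5, 5], [10, 10, 10], [-5, 5, 35]]
The rows r1, r2, r3 of C are linearly dependent: -2·r1 + r2 = 0 (check each entry), so rank(C) ≤ 2.
The 2×2 minor from rows 1, 3, columns 1, 2 is 5·5 - 5·(-5) = 25 - (-25) = 50 ≠ 0, so rank(C) = 2.
rank(C) = 2 < n = 3, so the pair (A, B) is not completely controllable.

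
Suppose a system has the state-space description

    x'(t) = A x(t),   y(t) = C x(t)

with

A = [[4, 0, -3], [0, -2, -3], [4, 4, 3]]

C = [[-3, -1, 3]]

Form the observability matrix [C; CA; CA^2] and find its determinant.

-2646

CA = [[0, 14, 21]]
CA^2 = [[84, 56, 21]]
Observability matrix O = [C; CA; CA^2] = [[-3, -1, 3], [0, 14, 21], [84, 56, 21]]
Expanding along the first row, det(O) = (-3)·(14·21 - 21·56) - (-1)·(0·21 - 21·84) + 3·(0·56 - 14·84) = (-3)·(-882) - (-1)·(-1764) + 3·(-1176) = -2646
Since det(O) ≠ 0, rank(O) = 3 and the system is completely observable.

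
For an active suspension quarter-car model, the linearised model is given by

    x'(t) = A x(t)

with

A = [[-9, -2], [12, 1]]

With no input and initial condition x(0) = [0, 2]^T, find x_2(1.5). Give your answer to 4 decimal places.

det(sI - A) = s^2 - (tr A)s + det A, with tr A = (-9) + 1 = -8 and det A = (-9)·1 - (-2)·12 = -9 - (-24) = 15.
So p(s) = det(sI - A) = s^2 + 8s + 15.
Factor s^2 + 8s + 15: two numbers with sum -8 and product 15 are -3 and -5, so s^2 + 8s + 15 = (s + 3)(s + 5).
Hence p(s) = (s + 3) (s + 5), with roots -5, -3.
The eigenvalues -5, -3 are distinct and real, so A is diagonalisable and x(t) = e^{At} x(0) = V diag(e^{λ_i t}) V^{-1} x(0), where the columns of V are the eigenvectors.
λ = -5: A - (-5)I = [[-4, -2], [12, 6]]. Row 1 gives (-4)·v1 + (-2)·v2 = 0, so take v_1 = [1, -2]^T.
λ = -3: A - (-3)I = [[-6, -2], [12, 4]]. Row 1 gives (-6)·v1 + (-2)·v2 = 0, so take v_2 = [-1, 3]^T.
V = [v_1 v_2] = [[1, -1], [-2, 3]] has det V = 1, so V^{-1} = adj(V)/det V = [[3, 1], [2, 1]].
Modal coordinates z(0) = V^{-1} x(0): 3·0 + 1·2 = 2; 2·0 + 1·2 = 2; so z(0) = [2, 2]^T.
x_2(t) = Σ_i (v_i)_2 · z_i(0) · e^{λ_i t} (row 2 of V times the modal terms).
x_2(1.5) = (-2)·2·e^{-5·1.5} + 3·2·e^{-3·1.5} = (-4)·0.000553 + 6·0.011109 = 0.0644.

0.0644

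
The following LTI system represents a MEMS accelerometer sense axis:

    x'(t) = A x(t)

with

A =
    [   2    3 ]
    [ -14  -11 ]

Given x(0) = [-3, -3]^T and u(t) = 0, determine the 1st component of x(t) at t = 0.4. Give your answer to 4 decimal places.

det(sI - A) = s^2 - (tr A)s + det A, with tr A = 2 + (-11) = -9 and det A = 2·(-11) - 3·(-14) = -22 - (-42) = 20.
So p(s) = det(sI - A) = s^2 + 9s + 20.
Factor s^2 + 9s + 20: two numbers with sum -9 and product 20 are -4 and -5, so s^2 + 9s + 20 = (s + 4)(s + 5).
Hence p(s) = (s + 4) (s + 5), with roots -5, -4.
The eigenvalues -5, -4 are distinct and real, so A is diagonalisable and x(t) = e^{At} x(0) = V diag(e^{λ_i t}) V^{-1} x(0), where the columns of V are the eigenvectors.
λ = -5: A - (-5)I = [[7, 3], [-14, -6]]. Row 1 gives 7·v1 + 3·v2 = 0, so take v_1 = [3, -7]^T.
λ = -4: A - (-4)I = [[6, 3], [-14, -7]]. Row 1 gives 6·v1 + 3·v2 = 0, so take v_2 = [1, -2]^T.
V = [v_1 v_2] = [[3, 1], [-7, -2]] has det V = 1, so V^{-1} = adj(V)/det V = [[-2, -1], [7, 3]].
Modal coordinates z(0) = V^{-1} x(0): (-2)·(-3) + (-1)·(-3) = 9; 7·(-3) + 3·(-3) = -30; so z(0) = [9, -30]^T.
x_1(t) = Σ_i (v_i)_1 · z_i(0) · e^{λ_i t} (row 1 of V times the modal terms).
x_1(0.4) = 3·9·e^{-5·0.4} + 1·(-30)·e^{-4·0.4} = 27·0.13533528 + (-30)·0.20189652 = -2.4028.

-2.4028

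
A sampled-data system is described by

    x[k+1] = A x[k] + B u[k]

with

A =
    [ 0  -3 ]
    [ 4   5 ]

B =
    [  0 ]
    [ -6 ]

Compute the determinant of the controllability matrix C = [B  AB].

AB = [[18], [-30]]
Controllability matrix C = [B  AB] = [[0, 18], [-6, -30]]
det(C) = 0·(-30) - 18·(-6) = 0 - (-108) = 108
Since det(C) ≠ 0, rank(C) = 2 and the system is completely controllable.

108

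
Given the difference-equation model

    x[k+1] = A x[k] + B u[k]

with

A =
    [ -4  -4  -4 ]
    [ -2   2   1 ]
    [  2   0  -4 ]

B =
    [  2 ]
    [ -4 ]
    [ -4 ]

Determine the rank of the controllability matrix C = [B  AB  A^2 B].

AB = [[24], [-16], [20]]
A^2B = [[-112], [-60], [-32]]
Controllability matrix C = [B  AB  A^2B] = [[2, 24, -112], [-4, -16, -60], [-4, 20, -32]]
det(C) = 2·((-16)·(-32) - (-60)·20) - 24·((-4)·(-32) - (-60)·(-4)) + (-112)·((-4)·20 - (-16)·(-4)) = 2·1712 - 24·(-112) + (-112)·(-144) = 22240 ≠ 0, so rank(C) = 3.
rank(C) = 3 = n, so the pair (A, B) is completely controllable.

3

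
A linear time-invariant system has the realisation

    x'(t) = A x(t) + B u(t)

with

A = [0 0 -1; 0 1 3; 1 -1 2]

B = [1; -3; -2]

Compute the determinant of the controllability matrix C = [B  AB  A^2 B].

3

AB = [[2], [-9], [0]]
A^2B = [[0], [-9], [11]]
Controllability matrix C = [B  AB  A^2B] = [[1, 2, 0], [-3, -9, -9], [-2, 0, 11]]
Expanding along the first row, det(C) = 1·((-9)·11 - (-9)·0) - 2·((-3)·11 - (-9)·(-2)) + 0·((-3)·0 - (-9)·(-2)) = 1·(-99) - 2·(-51) + 0·(-18) = 3
Since det(C) ≠ 0, rank(C) = 3 and the system is completely controllable.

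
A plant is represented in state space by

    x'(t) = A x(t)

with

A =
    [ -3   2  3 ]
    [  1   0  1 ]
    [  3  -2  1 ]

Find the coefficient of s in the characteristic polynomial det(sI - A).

-12

Expand det(sI - A) for the 3×3 matrix.
p(s) = s^3 + 2s^2 - 12s + 8.
(Check: constant term = det(-A) = (-1)^3 det A = 8; coefficient of s^2 = -tr A = 2.)
The coefficient of s is -12.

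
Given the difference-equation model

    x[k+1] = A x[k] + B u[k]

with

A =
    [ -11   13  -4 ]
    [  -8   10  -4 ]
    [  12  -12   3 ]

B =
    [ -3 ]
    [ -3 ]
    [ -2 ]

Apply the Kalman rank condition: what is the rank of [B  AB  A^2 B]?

AB = [[2], [2], [-6]]
A^2B = [[28], [28], [-18]]
Controllability matrix C = [B  AB  A^2B] = [[-3, 2, 28], [-3, 2, 28], [-2, -6, -18]]
The rows r1, r2, r3 of C are linearly dependent: -r1 + r2 = 0 (check each entry), so rank(C) ≤ 2.
The 2×2 minor from rows 1, 3, columns 1, 2 is (-3)·(-6) - 2·(-2) = 18 - (-4) = 22 ≠ 0, so rank(C) = 2.
rank(C) = 2 < n = 3, so the pair (A, B) is not completely controllable.

2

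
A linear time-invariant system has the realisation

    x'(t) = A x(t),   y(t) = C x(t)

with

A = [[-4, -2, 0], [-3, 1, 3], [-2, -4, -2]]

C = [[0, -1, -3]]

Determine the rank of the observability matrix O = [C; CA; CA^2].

CA = [[9, 11, 3]]
CA^2 = [[-75, -19, 27]]
Observability matrix O = [C; CA; CA^2] = [[0, -1, -3], [9, 11, 3], [-75, -19, 27]]
det(O) = 0·(11·27 - 3·(-19)) - (-1)·(9·27 - 3·(-75)) + (-3)·(9·(-19) - 11·(-75)) = 0·354 - (-1)·468 + (-3)·654 = -1494 ≠ 0, so rank(O) = 3.
rank(O) = 3 = n, so the pair (A, C) is completely observable.

3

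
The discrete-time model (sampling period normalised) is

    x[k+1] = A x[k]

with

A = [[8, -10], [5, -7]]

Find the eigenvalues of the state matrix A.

det(zI - A) = z^2 - (tr A)z + det A, with tr A = 8 + (-7) = 1 and det A = 8·(-7) - (-10)·5 = -56 - (-50) = -6.
So p(z) = det(zI - A) = z^2 - z - 6.
Factor z^2 - z - 6: two numbers with sum 1 and product -6 are 3 and -2, so z^2 - z - 6 = (z - 3)(z + 2).
Hence p(z) = (z - 3) (z + 2), with roots -2, 3.

-2, 3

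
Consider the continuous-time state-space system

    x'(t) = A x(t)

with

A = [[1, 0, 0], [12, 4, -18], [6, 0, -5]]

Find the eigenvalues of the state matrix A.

det(sI - A) = s^3 - (tr A)s^2 + (M11 + M22 + M33)s - det A, where Mii is the 2×2 principal minor of A obtained by deleting row i and column i.
tr A = 1 + 4 + (-5) = 0; M11 = 4·(-5) - (-18)·0 = -20 - 0 = -20; M22 = 1·(-5) - 0·6 = -5 - 0 = -5; M33 = 1·4 - 0·12 = 4 - 0 = 4; sum of minors = -21.
det A = 1·(4·(-5) - (-18)·0) - 0·(12·(-5) - (-18)·6) + 0·(12·0 - 4·6) = 1·(-20) - 0·48 + 0·(-24) = -20.
So p(s) = det(sI - A) = s^3 - 21s + 20.
Rational-root test: any integer root divides 20. Testing small divisors, s = 1 works: p(1) = 1 + 0 + (-21) + 20 = 0, so (s - 1) is a factor.
Dividing, p(s) = (s - 1)(s^2 + s - 20).
Factor s^2 + s - 20: two numbers with sum -1 and product -20 are 4 and -5, so s^2 + s - 20 = (s - 4)(s + 5).
Hence p(s) = (s - 4) (s - 1) (s + 5), with roots -5, 1, 4.
At least one eigenvalue has non-negative real part, so the system is not asymptotically stable.

-5, 1, 4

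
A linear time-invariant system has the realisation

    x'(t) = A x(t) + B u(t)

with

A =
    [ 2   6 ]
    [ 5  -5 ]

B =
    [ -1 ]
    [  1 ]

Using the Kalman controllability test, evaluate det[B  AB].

6

AB = [[4], [-10]]
Controllability matrix C = [B  AB] = [[-1, 4], [1, -10]]
det(C) = (-1)·(-10) - 4·1 = 10 - 4 = 6
Since det(C) ≠ 0, rank(C) = 2 and the system is completely controllable.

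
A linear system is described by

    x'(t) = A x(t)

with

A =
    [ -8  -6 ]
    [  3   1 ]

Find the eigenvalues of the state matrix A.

det(sI - A) = s^2 - (tr A)s + det A, with tr A = (-8) + 1 = -7 and det A = (-8)·1 - (-6)·3 = -8 - (-18) = 10.
So p(s) = det(sI - A) = s^2 + 7s + 10.
Factor s^2 + 7s + 10: two numbers with sum -7 and product 10 are -2 and -5, so s^2 + 7s + 10 = (s + 2)(s + 5).
Hence p(s) = (s + 2) (s + 5), with roots -5, -2.
All eigenvalues have negative real part, so the system is asymptotically stable.

-5, -2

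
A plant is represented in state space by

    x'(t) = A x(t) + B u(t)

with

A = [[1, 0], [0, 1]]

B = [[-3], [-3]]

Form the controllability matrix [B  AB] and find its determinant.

0

AB = [[-3], [-3]]
Controllability matrix C = [B  AB] = [[-3, -3], [-3, -3]]
det(C) = (-3)·(-3) - (-3)·(-3) = 9 - 9 = 0
Since det(C) = 0, rank(C) < 2 and the system is not completely controllable.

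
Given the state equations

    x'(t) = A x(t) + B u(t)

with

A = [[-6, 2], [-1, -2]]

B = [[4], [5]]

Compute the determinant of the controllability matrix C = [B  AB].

14

AB = [[-14], [-14]]
Controllability matrix C = [B  AB] = [[4, -14], [5, -14]]
det(C) = 4·(-14) - (-14)·5 = -56 - (-70) = 14
Since det(C) ≠ 0, rank(C) = 2 and the system is completely controllable.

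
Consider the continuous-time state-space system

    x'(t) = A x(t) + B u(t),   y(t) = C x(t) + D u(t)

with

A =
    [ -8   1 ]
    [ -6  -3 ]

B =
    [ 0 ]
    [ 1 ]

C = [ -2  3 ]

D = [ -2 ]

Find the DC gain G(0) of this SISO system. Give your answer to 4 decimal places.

G(0) = C(-A)^{-1}B + D = -C A^{-1} B + D.
det A = 30, so A^{-1} = (1/30)·adj(A) = [[-1/10, -1/30], [1/5, -4/15]]
A^{-1} B = [-1/30, -4/15]^T
C A^{-1} B = -11/15
G(0) = D - C A^{-1} B = -2 - (-11/15) = -19/15 ≈ -1.2667

-1.2667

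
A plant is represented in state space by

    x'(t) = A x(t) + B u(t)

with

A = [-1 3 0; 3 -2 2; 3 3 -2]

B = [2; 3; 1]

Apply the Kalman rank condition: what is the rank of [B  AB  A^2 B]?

3

AB = [[7], [2], [13]]
A^2B = [[-1], [43], [1]]
Controllability matrix C = [B  AB  A^2B] = [[2, 7, -1], [3, 2, 43], [1, 13, 1]]
det(C) = 2·(2·1 - 43·13) - 7·(3·1 - 43·1) + (-1)·(3·13 - 2·1) = 2·(-557) - 7·(-40) + (-1)·37 = -871 ≠ 0, so rank(C) = 3.
rank(C) = 3 = n, so the pair (A, B) is completely controllable.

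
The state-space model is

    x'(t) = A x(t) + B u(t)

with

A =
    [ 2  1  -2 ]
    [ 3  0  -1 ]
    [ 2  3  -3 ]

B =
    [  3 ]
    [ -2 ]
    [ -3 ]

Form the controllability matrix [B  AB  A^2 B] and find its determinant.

AB = [[10], [12], [9]]
A^2B = [[14], [21], [29]]
Controllability matrix C = [B  AB  A^2B] = [[3, 10, 14], [-2, 12, 21], [-3, 9, 29]]
Expanding along the first row, det(C) = 3·(12·29 - 21·9) - 10·((-2)·29 - 21·(-3)) + 14·((-2)·9 - 12·(-3)) = 3·159 - 10·5 + 14·18 = 679
Since det(C) ≠ 0, rank(C) = 3 and the system is completely controllable.

679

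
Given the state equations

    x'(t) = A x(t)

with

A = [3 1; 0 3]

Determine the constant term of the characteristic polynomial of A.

9

For a 2×2 matrix, det(sI - A) = s^2 - (tr A)s + det A.
tr A = 6, det A = 9.
So p(s) = s^2 - 6s + 9.
The constant term is 9.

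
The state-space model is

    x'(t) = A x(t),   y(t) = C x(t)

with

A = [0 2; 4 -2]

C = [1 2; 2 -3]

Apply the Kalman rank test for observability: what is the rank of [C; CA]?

2

CA = [[8, -2], [-12, 10]]
Observability matrix O = [C; CA] = [[1, 2], [2, -3], [8, -2], [-12, 10]]
Take the 2×2 submatrix of O formed by rows 1, 2: [[1, 2], [2, -3]]. Its determinant is 1·(-3) - 2·2 = -3 - 4 = -7 ≠ 0.
So rank(O) ≥ 2; since O has 2 columns, rank(O) = 2.
rank(O) = 2 = n, so the pair (A, C) is completely observable.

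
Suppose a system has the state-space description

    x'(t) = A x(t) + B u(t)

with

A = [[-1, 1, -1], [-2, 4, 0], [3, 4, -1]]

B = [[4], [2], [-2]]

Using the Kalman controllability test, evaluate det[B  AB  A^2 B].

-968

AB = [[0], [0], [22]]
A^2B = [[-22], [0], [-22]]
Controllability matrix C = [B  AB  A^2B] = [[4, 0, -22], [2, 0, 0], [-2, 22, -22]]
Expanding along the first row, det(C) = 4·(0·(-22) - 0·22) - 0·(2·(-22) - 0·(-2)) + (-22)·(2·22 - 0·(-2)) = 4·0 - 0·(-44) + (-22)·44 = -968
Since det(C) ≠ 0, rank(C) = 3 and the system is completely controllable.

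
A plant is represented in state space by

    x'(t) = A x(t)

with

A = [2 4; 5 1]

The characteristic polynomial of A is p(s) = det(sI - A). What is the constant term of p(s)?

-18

For a 2×2 matrix, det(sI - A) = s^2 - (tr A)s + det A.
tr A = 3, det A = -18.
So p(s) = s^2 - 3s - 18.
The constant term is -18.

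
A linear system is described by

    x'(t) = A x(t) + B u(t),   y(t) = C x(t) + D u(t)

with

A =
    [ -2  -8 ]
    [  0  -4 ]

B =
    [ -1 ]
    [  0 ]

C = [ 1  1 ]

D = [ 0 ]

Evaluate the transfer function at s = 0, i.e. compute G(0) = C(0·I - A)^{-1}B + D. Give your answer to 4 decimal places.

-0.5000

G(0) = C(-A)^{-1}B + D = -C A^{-1} B + D.
det A = 8, so A^{-1} = (1/8)·adj(A) = [[-1/2, 1], [0, -1/4]]
A^{-1} B = [1/2, 0]^T
C A^{-1} B = 1/2
G(0) = D - C A^{-1} B = 0 - (1/2) = -1/2 ≈ -0.5000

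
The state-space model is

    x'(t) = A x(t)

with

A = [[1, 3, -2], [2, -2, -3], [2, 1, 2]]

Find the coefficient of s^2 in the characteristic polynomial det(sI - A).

Expand det(sI - A) for the 3×3 matrix.
p(s) = s^3 - s^2 - 3s + 43.
(Check: constant term = det(-A) = (-1)^3 det A = 43; coefficient of s^2 = -tr A = -1.)
The coefficient of s^2 is -1.

-1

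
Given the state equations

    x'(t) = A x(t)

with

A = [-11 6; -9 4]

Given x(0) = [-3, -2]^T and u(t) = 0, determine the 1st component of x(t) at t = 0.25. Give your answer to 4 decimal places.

det(sI - A) = s^2 - (tr A)s + det A, with tr A = (-11) + 4 = -7 and det A = (-11)·4 - 6·(-9) = -44 - (-54) = 10.
So p(s) = det(sI - A) = s^2 + 7s + 10.
Factor s^2 + 7s + 10: two numbers with sum -7 and product 10 are -2 and -5, so s^2 + 7s + 10 = (s + 2)(s + 5).
Hence p(s) = (s + 2) (s + 5), with roots -5, -2.
The eigenvalues -5, -2 are distinct and real, so A is diagonalisable and x(t) = e^{At} x(0) = V diag(e^{λ_i t}) V^{-1} x(0), where the columns of V are the eigenvectors.
λ = -5: A - (-5)I = [[-6, 6], [-9, 9]]. Row 1 gives (-6)·v1 + 6·v2 = 0, so take v_1 = [-1, -1]^T.
λ = -2: A - (-2)I = [[-9, 6], [-9, 6]]. Row 1 gives (-9)·v1 + 6·v2 = 0, so take v_2 = [2, 3]^T.
V = [v_1 v_2] = [[-1, 2], [-1, 3]] has det V = -1, so V^{-1} = adj(V)/det V = [[-3, 2], [-1, 1]].
Modal coordinates z(0) = V^{-1} x(0): (-3)·(-3) + 2·(-2) = 5; (-1)·(-3) + 1·(-2) = 1; so z(0) = [5, 1]^T.
x_1(t) = Σ_i (v_i)_1 · z_i(0) · e^{λ_i t} (row 1 of V times the modal terms).
x_1(0.25) = (-1)·5·e^{-5·0.25} + 2·1·e^{-2·0.25} = (-5)·0.286505 + 2·0.606531 = -0.2195.

-0.2195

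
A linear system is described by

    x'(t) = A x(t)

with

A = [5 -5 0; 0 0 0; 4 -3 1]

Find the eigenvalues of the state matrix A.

det(sI - A) = s^3 - (tr A)s^2 + (M11 + M22 + M33)s - det A, where Mii is the 2×2 principal minor of A obtained by deleting row i and column i.
tr A = 5 + 0 + 1 = 6; M11 = 0·1 - 0·(-3) = 0 - 0 = 0; M22 = 5·1 - 0·4 = 5 - 0 = 5; M33 = 5·0 - (-5)·0 = 0 - 0 = 0; sum of minors = 5.
det A = 5·(0·1 - 0·(-3)) - (-5)·(0·1 - 0·4) + 0·(0·(-3) - 0·4) = 5·0 - (-5)·0 + 0·0 = 0.
So p(s) = det(sI - A) = s^3 - 6s^2 + 5s.
The constant term is 0, so p(s) = s(s^2 - 6s + 5).
Factor s^2 - 6s + 5: two numbers with sum 6 and product 5 are 5 and 1, so s^2 - 6s + 5 = (s - 5)(s - 1).
Hence p(s) = s (s - 5) (s - 1), with roots 0, 1, 5.
At least one eigenvalue has non-negative real part, so the system is not asymptotically stable.

0, 1, 5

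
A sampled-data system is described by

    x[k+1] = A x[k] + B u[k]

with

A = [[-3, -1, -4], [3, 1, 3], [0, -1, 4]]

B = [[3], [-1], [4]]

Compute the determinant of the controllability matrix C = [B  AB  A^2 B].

AB = [[-24], [20], [17]]
A^2B = [[-16], [-1], [48]]
Controllability matrix C = [B  AB  A^2B] = [[3, -24, -16], [-1, 20, -1], [4, 17, 48]]
Expanding along the first row, det(C) = 3·(20·48 - (-1)·17) - (-24)·((-1)·48 - (-1)·4) + (-16)·((-1)·17 - 20·4) = 3·977 - (-24)·(-44) + (-16)·(-97) = 3427
Since det(C) ≠ 0, rank(C) = 3 and the system is completely controllable.

3427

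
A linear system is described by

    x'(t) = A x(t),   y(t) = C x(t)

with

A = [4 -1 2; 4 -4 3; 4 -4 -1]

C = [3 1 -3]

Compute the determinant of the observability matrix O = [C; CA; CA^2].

5845

CA = [[4, 5, 12]]
CA^2 = [[84, -72, 11]]
Observability matrix O = [C; CA; CA^2] = [[3, 1, -3], [4, 5, 12], [84, -72, 11]]
Expanding along the first row, det(O) = 3·(5·11 - 12·(-72)) - 1·(4·11 - 12·84) + (-3)·(4·(-72) - 5·84) = 3·919 - 1·(-964) + (-3)·(-708) = 5845
Since det(O) ≠ 0, rank(O) = 3 and the system is completely observable.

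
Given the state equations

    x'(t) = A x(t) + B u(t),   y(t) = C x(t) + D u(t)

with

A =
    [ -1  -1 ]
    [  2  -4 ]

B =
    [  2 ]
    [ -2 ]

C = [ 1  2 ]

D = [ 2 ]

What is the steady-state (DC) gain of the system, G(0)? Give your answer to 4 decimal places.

4.3333

G(0) = C(-A)^{-1}B + D = -C A^{-1} B + D.
det A = 6, so A^{-1} = (1/6)·adj(A) = [[-2/3, 1/6], [-1/3, -1/6]]
A^{-1} B = [-5/3, -1/3]^T
C A^{-1} B = -7/3
G(0) = D - C A^{-1} B = 2 - (-7/3) = 13/3 ≈ 4.3333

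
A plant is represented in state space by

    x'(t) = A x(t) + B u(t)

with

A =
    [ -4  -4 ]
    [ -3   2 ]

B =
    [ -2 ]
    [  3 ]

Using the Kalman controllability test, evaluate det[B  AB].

-12

AB = [[-4], [12]]
Controllability matrix C = [B  AB] = [[-2, -4], [3, 12]]
det(C) = (-2)·12 - (-4)·3 = -24 - (-12) = -12
Since det(C) ≠ 0, rank(C) = 2 and the system is completely controllable.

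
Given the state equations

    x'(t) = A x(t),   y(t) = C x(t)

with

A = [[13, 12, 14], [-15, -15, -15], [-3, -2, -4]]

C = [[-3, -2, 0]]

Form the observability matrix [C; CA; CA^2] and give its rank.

CA = [[-9, -6, -12]]
CA^2 = [[9, 6, 12]]
Observability matrix O = [C; CA; CA^2] = [[-3, -2, 0], [-9, -6, -12], [9, 6, 12]]
The columns c1, c2, c3 of O are linearly dependent: -2·c1 + 3·c2 = 0 (check each entry), so rank(O) ≤ 2.
The 2×2 minor from rows 1, 2, columns 1, 3 is (-3)·(-12) - 0·(-9) = 36 - 0 = 36 ≠ 0, so rank(O) = 2.
rank(O) = 2 < n = 3, so the pair (A, C) is not completely observable.

2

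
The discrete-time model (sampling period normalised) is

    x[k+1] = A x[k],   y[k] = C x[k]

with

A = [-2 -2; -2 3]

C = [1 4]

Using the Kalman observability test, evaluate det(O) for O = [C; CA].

50

CA = [[-10, 10]]
Observability matrix O = [C; CA] = [[1, 4], [-10, 10]]
det(O) = 1·10 - 4·(-10) = 10 - (-40) = 50
Since det(O) ≠ 0, rank(O) = 2 and the system is completely observable.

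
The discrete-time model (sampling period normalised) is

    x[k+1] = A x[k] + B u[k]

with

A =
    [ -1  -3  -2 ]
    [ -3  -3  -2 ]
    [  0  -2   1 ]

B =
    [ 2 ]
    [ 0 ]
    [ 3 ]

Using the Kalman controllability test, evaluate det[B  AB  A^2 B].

-900

AB = [[-8], [-12], [3]]
A^2B = [[38], [54], [27]]
Controllability matrix C = [B  AB  A^2B] = [[2, -8, 38], [0, -12, 54], [3, 3, 27]]
Expanding along the first row, det(C) = 2·((-12)·27 - 54·3) - (-8)·(0·27 - 54·3) + 38·(0·3 - (-12)·3) = 2·(-486) - (-8)·(-162) + 38·36 = -900
Since det(C) ≠ 0, rank(C) = 3 and the system is completely controllable.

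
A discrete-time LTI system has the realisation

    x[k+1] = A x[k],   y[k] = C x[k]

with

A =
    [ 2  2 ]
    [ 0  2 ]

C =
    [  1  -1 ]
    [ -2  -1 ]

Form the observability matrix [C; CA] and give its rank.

CA = [[2, 0], [-4, -6]]
Observability matrix O = [C; CA] = [[1, -1], [-2, -1], [2, 0], [-4, -6]]
Take the 2×2 submatrix of O formed by rows 1, 2: [[1, -1], [-2, -1]]. Its determinant is 1·(-1) - (-1)·(-2) = -1 - 2 = -3 ≠ 0.
So rank(O) ≥ 2; since O has 2 columns, rank(O) = 2.
rank(O) = 2 = n, so the pair (A, C) is completely observable.

2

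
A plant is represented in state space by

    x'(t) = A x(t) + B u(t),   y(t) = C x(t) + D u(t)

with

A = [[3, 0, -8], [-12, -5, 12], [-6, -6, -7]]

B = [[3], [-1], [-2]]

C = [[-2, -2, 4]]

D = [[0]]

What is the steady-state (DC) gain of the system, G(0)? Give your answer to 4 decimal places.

58.9333

G(0) = C(-A)^{-1}B + D = -C A^{-1} B + D.
det A = -15, so A^{-1} = (1/-15)·adj(A) = [[-107/15, -16/5, 8/3], [52/5, 23/5, -4], [-14/5, -6/5, 1]]
A^{-1} B = [-353/15, 173/5, -46/5]^T
C A^{-1} B = -884/15
G(0) = D - C A^{-1} B = 0 - (-884/15) = 884/15 ≈ 58.9333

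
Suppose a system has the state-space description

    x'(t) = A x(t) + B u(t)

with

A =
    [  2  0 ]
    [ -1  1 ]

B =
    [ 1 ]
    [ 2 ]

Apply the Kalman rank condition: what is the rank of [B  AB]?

2

AB = [[2], [1]]
Controllability matrix C = [B  AB] = [[1, 2], [2, 1]]
det(C) = 1·1 - 2·2 = 1 - 4 = -3 ≠ 0, so rank(C) = 2.
rank(C) = 2 = n, so the pair (A, B) is completely controllable.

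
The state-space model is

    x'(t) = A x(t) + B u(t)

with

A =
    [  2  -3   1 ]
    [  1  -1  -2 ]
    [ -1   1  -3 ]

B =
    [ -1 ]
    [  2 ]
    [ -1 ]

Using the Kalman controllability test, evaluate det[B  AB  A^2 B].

-589

AB = [[-9], [-1], [6]]
A^2B = [[-9], [-20], [-10]]
Controllability matrix C = [B  AB  A^2B] = [[-1, -9, -9], [2, -1, -20], [-1, 6, -10]]
Expanding along the first row, det(C) = (-1)·((-1)·(-10) - (-20)·6) - (-9)·(2·(-10) - (-20)·(-1)) + (-9)·(2·6 - (-1)·(-1)) = (-1)·130 - (-9)·(-40) + (-9)·11 = -589
Since det(C) ≠ 0, rank(C) = 3 and the system is completely controllable.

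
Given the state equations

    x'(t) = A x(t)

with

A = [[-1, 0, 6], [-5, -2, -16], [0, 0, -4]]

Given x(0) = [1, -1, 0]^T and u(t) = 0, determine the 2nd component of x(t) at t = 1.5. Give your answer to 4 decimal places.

det(sI - A) = s^3 - (tr A)s^2 + (M11 + M22 + M33)s - det A, where Mii is the 2×2 principal minor of A obtained by deleting row i and column i.
tr A = (-1) + (-2) + (-4) = -7; M11 = (-2)·(-4) - (-16)·0 = 8 - 0 = 8; M22 = (-1)·(-4) - 6·0 = 4 - 0 = 4; M33 = (-1)·(-2) - 0·(-5) = 2 - 0 = 2; sum of minors = 14.
det A = (-1)·((-2)·(-4) - (-16)·0) - 0·((-5)·(-4) - (-16)·0) + 6·((-5)·0 - (-2)·0) = (-1)·8 - 0·20 + 6·0 = -8.
So p(s) = det(sI - A) = s^3 + 7s^2 + 14s + 8.
Rational-root test: any integer root divides 8. Testing small divisors, s = -1 works: p(-1) = -1 + 7 + (-14) + 8 = 0, so (s + 1) is a factor.
Dividing, p(s) = (s + 1)(s^2 + 6s + 8).
Factor s^2 + 6s + 8: two numbers with sum -6 and product 8 are -2 and -4, so s^2 + 6s + 8 = (s + 2)(s + 4).
Hence p(s) = (s + 1) (s + 2) (s + 4), with roots -4, -2, -1.
The eigenvalues -4, -2, -1 are distinct and real, so A is diagonalisable and x(t) = e^{At} x(0) = V diag(e^{λ_i t}) V^{-1} x(0), where the columns of V are the eigenvectors.
λ = -4: A - (-4)I = [[3, 0, 6], [-5, 2, -16], [0, 0, 0]]. v must be orthogonal to every row; (row 1) × (row 2) = [-12, 18, 6], so take v_1 = [-2, 3, 1]^T.
λ = -2: A - (-2)I = [[1, 0, 6], [-5, 0, -16], [0, 0, -2]]. v must be orthogonal to every row; (row 1) × (row 2) = [0, -14, 0], so take v_2 = [0, 1, 0]^T.
λ = -1: A - (-1)I = [[0, 0, 6], [-5, -1, -16], [0, 0, -3]]. v must be orthogonal to every row; (row 1) × (row 2) = [6, -30, 0], so take v_3 = [1, -5, 0]^T.
V = [v_1 v_2 v_3] = [[-2, 0, 1], [3, 1, -5], [1, 0, 0]] has det V = -1, so V^{-1} = adj(V)/det V = [[0, 0, 1], [5, 1, 7], [1, 0, 2]].
Modal coordinates z(0) = V^{-1} x(0): 0·1 + 0·(-1) + 1·0 = 0; 5·1 + 1·(-1) + 7·0 = 4; 1·1 + 0·(-1) + 2·0 = 1; so z(0) = [0, 4, 1]^T.
x_2(t) = Σ_i (v_i)_2 · z_i(0) · e^{λ_i t} (row 2 of V times the modal terms).
x_2(1.5) = 3·0·e^{-4·1.5} + 1·4·e^{-2·1.5} + (-5)·1·e^{-1·1.5} = 0·0.002479 + 4·0.049787 + (-5)·0.223130 = -0.9165.

-0.9165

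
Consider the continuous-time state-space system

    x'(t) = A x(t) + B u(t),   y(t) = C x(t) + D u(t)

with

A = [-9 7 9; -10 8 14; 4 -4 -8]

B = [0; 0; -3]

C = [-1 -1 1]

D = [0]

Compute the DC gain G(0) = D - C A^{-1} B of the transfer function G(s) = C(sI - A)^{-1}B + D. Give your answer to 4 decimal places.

G(0) = C(-A)^{-1}B + D = -C A^{-1} B + D.
det A = -24, so A^{-1} = (1/-24)·adj(A) = [[1/3, -5/6, -13/12], [1, -3/2, -3/2], [-1/3, 1/3, 1/12]]
A^{-1} B = [13/4, 9/2, -1/4]^T
C A^{-1} B = -8
G(0) = D - C A^{-1} B = 0 - (-8) = 8

8.0000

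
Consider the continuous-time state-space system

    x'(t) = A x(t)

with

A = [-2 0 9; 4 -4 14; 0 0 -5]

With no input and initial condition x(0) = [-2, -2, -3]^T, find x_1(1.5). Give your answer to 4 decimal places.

det(sI - A) = s^3 - (tr A)s^2 + (M11 + M22 + M33)s - det A, where Mii is the 2×2 principal minor of A obtained by deleting row i and column i.
tr A = (-2) + (-4) + (-5) = -11; M11 = (-4)·(-5) - 14·0 = 20 - 0 = 20; M22 = (-2)·(-5) - 9·0 = 10 - 0 = 10; M33 = (-2)·(-4) - 0·4 = 8 - 0 = 8; sum of minors = 38.
det A = (-2)·((-4)·(-5) - 14·0) - 0·(4·(-5) - 14·0) + 9·(4·0 - (-4)·0) = (-2)·20 - 0·(-20) + 9·0 = -40.
So p(s) = det(sI - A) = s^3 + 11s^2 + 38s + 40.
Rational-root test: any integer root divides 40. Testing small divisors, s = -2 works: p(-2) = -8 + 44 + (-76) + 40 = 0, so (s + 2) is a factor.
Dividing, p(s) = (s + 2)(s^2 + 9s + 20).
Factor s^2 + 9s + 20: two numbers with sum -9 and product 20 are -4 and -5, so s^2 + 9s + 20 = (s + 4)(s + 5).
Hence p(s) = (s + 2) (s + 4) (s + 5), with roots -5, -4, -2.
The eigenvalues -5, -4, -2 are distinct and real, so A is diagonalisable and x(t) = e^{At} x(0) = V diag(e^{λ_i t}) V^{-1} x(0), where the columns of V are the eigenvectors.
λ = -5: A - (-5)I = [[3, 0, 9], [4, 1, 14], [0, 0, 0]]. v must be orthogonal to every row; (row 1) × (row 2) = [-9, -6, 3], so take v_1 = [-3, -2, 1]^T.
λ = -4: A - (-4)I = [[2, 0, 9], [4, 0, 14], [0, 0, -1]]. v must be orthogonal to every row; (row 1) × (row 2) = [0, 8, 0], so take v_2 = [0, 1, 0]^T.
λ = -2: A - (-2)I = [[0, 0, 9], [4, -2, 14], [0, 0, -3]]. v must be orthogonal to every row; (row 1) × (row 2) = [18, 36, 0], so take v_3 = [1, 2, 0]^T.
V = [v_1 v_2 v_3] = [[-3, 0, 1], [-2, 1, 2], [1, 0, 0]] has det V = -1, so V^{-1} = adj(V)/det V = [[0, 0, 1], [-2, 1, -4], [1, 0, 3]].
Modal coordinates z(0) = V^{-1} x(0): 0·(-2) + 0·(-2) + 1·(-3) = -3; (-2)·(-2) + 1·(-2) + (-4)·(-3) = 14; 1·(-2) + 0·(-2) + 3·(-3) = -11; so z(0) = [-3, 14, -11]^T.
x_1(t) = Σ_i (v_i)_1 · z_i(0) · e^{λ_i t} (row 1 of V times the modal terms).
x_1(1.5) = (-3)·(-3)·e^{-5·1.5} + 0·14·e^{-4·1.5} + 1·(-11)·e^{-2·1.5} = 9·0.000553 + 0·0.002479 + (-11)·0.049787 = -0.5427.

-0.5427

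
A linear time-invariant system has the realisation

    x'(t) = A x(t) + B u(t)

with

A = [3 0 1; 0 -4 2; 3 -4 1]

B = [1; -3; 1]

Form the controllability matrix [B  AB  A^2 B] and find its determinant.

-2176

AB = [[4], [14], [16]]
A^2B = [[28], [-24], [-28]]
Controllability matrix C = [B  AB  A^2B] = [[1, 4, 28], [-3, 14, -24], [1, 16, -28]]
Expanding along the first row, det(C) = 1·(14·(-28) - (-24)·16) - 4·((-3)·(-28) - (-24)·1) + 28·((-3)·16 - 14·1) = 1·(-8) - 4·108 + 28·(-62) = -2176
Since det(C) ≠ 0, rank(C) = 3 and the system is completely controllable.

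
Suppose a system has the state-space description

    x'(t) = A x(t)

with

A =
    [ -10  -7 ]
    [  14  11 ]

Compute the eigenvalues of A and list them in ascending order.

-3, 4

det(sI - A) = s^2 - (tr A)s + det A, with tr A = (-10) + 11 = 1 and det A = (-10)·11 - (-7)·14 = -110 - (-98) = -12.
So p(s) = det(sI - A) = s^2 - s - 12.
Factor s^2 - s - 12: two numbers with sum 1 and product -12 are 4 and -3, so s^2 - s - 12 = (s - 4)(s + 3).
Hence p(s) = (s - 4) (s + 3), with roots -3, 4.
At least one eigenvalue has non-negative real part, so the system is not asymptotically stable.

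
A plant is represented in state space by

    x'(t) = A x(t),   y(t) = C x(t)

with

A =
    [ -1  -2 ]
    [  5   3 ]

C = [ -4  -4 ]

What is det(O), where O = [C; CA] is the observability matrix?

-48

CA = [[-16, -4]]
Observability matrix O = [C; CA] = [[-4, -4], [-16, -4]]
det(O) = (-4)·(-4) - (-4)·(-16) = 16 - 64 = -48
Since det(O) ≠ 0, rank(O) = 2 and the system is completely observable.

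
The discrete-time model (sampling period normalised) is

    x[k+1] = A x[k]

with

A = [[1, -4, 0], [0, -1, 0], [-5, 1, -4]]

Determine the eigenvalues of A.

det(zI - A) = z^3 - (tr A)z^2 + (M11 + M22 + M33)z - det A, where Mii is the 2×2 principal minor of A obtained by deleting row i and column i.
tr A = 1 + (-1) + (-4) = -4; M11 = (-1)·(-4) - 0·1 = 4 - 0 = 4; M22 = 1·(-4) - 0·(-5) = -4 - 0 = -4; M33 = 1·(-1) - (-4)·0 = -1 - 0 = -1; sum of minors = -1.
det A = 1·((-1)·(-4) - 0·1) - (-4)·(0·(-4) - 0·(-5)) + 0·(0·1 - (-1)·(-5)) = 1·4 - (-4)·0 + 0·(-5) = 4.
So p(z) = det(zI - A) = z^3 + 4z^2 - z - 4.
Rational-root test: any integer root divides -4. Testing small divisors, z = -1 works: p(-1) = -1 + 4 + 1 + (-4) = 0, so (z + 1) is a factor.
Dividing, p(z) = (z + 1)(z^2 + 3z - 4).
Factor z^2 + 3z - 4: two numbers with sum -3 and product -4 are 1 and -4, so z^2 + 3z - 4 = (z - 1)(z + 4).
Hence p(z) = (z - 1) (z + 1) (z + 4), with roots -4, -1, 1.

-4, -1, 1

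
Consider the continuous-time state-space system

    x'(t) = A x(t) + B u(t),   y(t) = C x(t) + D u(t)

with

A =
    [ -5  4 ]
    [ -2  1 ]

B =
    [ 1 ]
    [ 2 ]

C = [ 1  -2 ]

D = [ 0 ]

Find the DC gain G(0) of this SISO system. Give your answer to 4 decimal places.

G(0) = C(-A)^{-1}B + D = -C A^{-1} B + D.
det A = 3, so A^{-1} = (1/3)·adj(A) = [[1/3, -4/3], [2/3, -5/3]]
A^{-1} B = [-7/3, -8/3]^T
C A^{-1} B = 3
G(0) = D - C A^{-1} B = 0 - (3) = -3

-3.0000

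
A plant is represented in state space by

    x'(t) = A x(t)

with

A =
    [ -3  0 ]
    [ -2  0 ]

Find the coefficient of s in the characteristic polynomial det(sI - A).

3

For a 2×2 matrix, det(sI - A) = s^2 - (tr A)s + det A.
tr A = -3, det A = 0.
So p(s) = s^2 + 3s.
The coefficient of s is 3.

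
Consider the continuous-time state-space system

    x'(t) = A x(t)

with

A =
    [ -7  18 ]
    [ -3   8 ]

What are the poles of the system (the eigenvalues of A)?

-1, 2

det(sI - A) = s^2 - (tr A)s + det A, with tr A = (-7) + 8 = 1 and det A = (-7)·8 - 18·(-3) = -56 - (-54) = -2.
So p(s) = det(sI - A) = s^2 - s - 2.
Factor s^2 - s - 2: two numbers with sum 1 and product -2 are 2 and -1, so s^2 - s - 2 = (s - 2)(s + 1).
Hence p(s) = (s - 2) (s + 1), with roots -1, 2.
At least one eigenvalue has non-negative real part, so the system is not asymptotically stable.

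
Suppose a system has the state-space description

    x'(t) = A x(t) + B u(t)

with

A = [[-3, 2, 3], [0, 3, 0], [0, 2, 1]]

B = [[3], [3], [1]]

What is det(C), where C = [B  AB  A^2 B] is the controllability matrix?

AB = [[0], [9], [7]]
A^2B = [[39], [27], [25]]
Controllability matrix C = [B  AB  A^2B] = [[3, 0, 39], [3, 9, 27], [1, 7, 25]]
Expanding along the first row, det(C) = 3·(9·25 - 27·7) - 0·(3·25 - 27·1) + 39·(3·7 - 9·1) = 3·36 - 0·48 + 39·12 = 576
Since det(C) ≠ 0, rank(C) = 3 and the system is completely controllable.

576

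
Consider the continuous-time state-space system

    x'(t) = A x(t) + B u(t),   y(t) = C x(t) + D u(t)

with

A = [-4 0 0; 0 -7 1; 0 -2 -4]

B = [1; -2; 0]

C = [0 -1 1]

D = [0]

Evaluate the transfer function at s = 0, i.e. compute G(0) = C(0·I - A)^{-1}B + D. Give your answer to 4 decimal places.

0.4000

G(0) = C(-A)^{-1}B + D = -C A^{-1} B + D.
det A = -120, so A^{-1} = (1/-120)·adj(A) = [[-1/4, 0, 0], [0, -2/15, -1/30], [0, 1/15, -7/30]]
A^{-1} B = [-1/4, 4/15, -2/15]^T
C A^{-1} B = -2/5
G(0) = D - C A^{-1} B = 0 - (-2/5) = 2/5 ≈ 0.4000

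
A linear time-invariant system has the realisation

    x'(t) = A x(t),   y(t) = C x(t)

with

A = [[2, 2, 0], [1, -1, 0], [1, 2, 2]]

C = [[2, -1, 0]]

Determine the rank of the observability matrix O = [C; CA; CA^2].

2

CA = [[3, 5, 0]]
CA^2 = [[11, 1, 0]]
Observability matrix O = [C; CA; CA^2] = [[2, -1, 0], [3, 5, 0], [11, 1, 0]]
Column 3 of O is identically zero, so rank(O) ≤ 2.
The 2×2 minor from rows 1, 2, columns 1, 2 is 2·5 - (-1)·3 = 10 - (-3) = 13 ≠ 0, so rank(O) = 2.
rank(O) = 2 < n = 3, so the pair (A, C) is not completely observable.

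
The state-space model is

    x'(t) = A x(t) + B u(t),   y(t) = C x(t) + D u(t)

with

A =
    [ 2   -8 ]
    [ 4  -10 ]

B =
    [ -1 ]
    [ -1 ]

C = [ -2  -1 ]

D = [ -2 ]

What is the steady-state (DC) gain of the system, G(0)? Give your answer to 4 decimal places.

-1.5000

G(0) = C(-A)^{-1}B + D = -C A^{-1} B + D.
det A = 12, so A^{-1} = (1/12)·adj(A) = [[-5/6, 2/3], [-1/3, 1/6]]
A^{-1} B = [1/6, 1/6]^T
C A^{-1} B = -1/2
G(0) = D - C A^{-1} B = -2 - (-1/2) = -3/2 ≈ -1.5000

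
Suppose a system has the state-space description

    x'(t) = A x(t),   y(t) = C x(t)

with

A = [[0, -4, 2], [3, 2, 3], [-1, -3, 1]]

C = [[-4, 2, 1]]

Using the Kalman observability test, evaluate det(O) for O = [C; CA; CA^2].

CA = [[5, 17, -1]]
CA^2 = [[52, 17, 60]]
Observability matrix O = [C; CA; CA^2] = [[-4, 2, 1], [5, 17, -1], [52, 17, 60]]
Expanding along the first row, det(O) = (-4)·(17·60 - (-1)·17) - 2·(5·60 - (-1)·52) + 1·(5·17 - 17·52) = (-4)·1037 - 2·352 + 1·(-799) = -5651
Since det(O) ≠ 0, rank(O) = 3 and the system is completely observable.

-5651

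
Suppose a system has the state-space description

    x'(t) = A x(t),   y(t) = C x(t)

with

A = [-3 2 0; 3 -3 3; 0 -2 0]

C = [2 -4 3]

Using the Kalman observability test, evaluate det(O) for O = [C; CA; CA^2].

1212

CA = [[-18, 10, -12]]
CA^2 = [[84, -42, 30]]
Observability matrix O = [C; CA; CA^2] = [[2, -4, 3], [-18, 10, -12], [84, -42, 30]]
Expanding along the first row, det(O) = 2·(10·30 - (-12)·(-42)) - (-4)·((-18)·30 - (-12)·84) + 3·((-18)·(-42) - 10·84) = 2·(-204) - (-4)·468 + 3·(-84) = 1212
Since det(O) ≠ 0, rank(O) = 3 and the system is completely observable.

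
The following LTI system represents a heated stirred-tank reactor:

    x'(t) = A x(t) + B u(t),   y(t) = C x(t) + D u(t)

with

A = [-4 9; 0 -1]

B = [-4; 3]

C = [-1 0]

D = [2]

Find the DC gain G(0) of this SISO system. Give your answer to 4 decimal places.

G(0) = C(-A)^{-1}B + D = -C A^{-1} B + D.
det A = 4, so A^{-1} = (1/4)·adj(A) = [[-1/4, -9/4], [0, -1]]
A^{-1} B = [-23/4, -3]^T
C A^{-1} B = 23/4
G(0) = D - C A^{-1} B = 2 - (23/4) = -15/4 ≈ -3.7500

-3.7500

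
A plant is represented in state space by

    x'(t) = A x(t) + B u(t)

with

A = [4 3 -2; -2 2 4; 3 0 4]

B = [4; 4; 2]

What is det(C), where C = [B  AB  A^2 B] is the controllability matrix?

-6144

AB = [[24], [8], [20]]
A^2B = [[80], [48], [152]]
Controllability matrix C = [B  AB  A^2B] = [[4, 24, 80], [4, 8, 48], [2, 20, 152]]
Expanding along the first row, det(C) = 4·(8·152 - 48·20) - 24·(4·152 - 48·2) + 80·(4·20 - 8·2) = 4·256 - 24·512 + 80·64 = -6144
Since det(C) ≠ 0, rank(C) = 3 and the system is completely controllable.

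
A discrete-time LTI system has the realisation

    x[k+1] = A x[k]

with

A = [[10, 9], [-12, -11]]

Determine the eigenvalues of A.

-2, 1

det(zI - A) = z^2 - (tr A)z + det A, with tr A = 10 + (-11) = -1 and det A = 10·(-11) - 9·(-12) = -110 - (-108) = -2.
So p(z) = det(zI - A) = z^2 + z - 2.
Factor z^2 + z - 2: two numbers with sum -1 and product -2 are 1 and -2, so z^2 + z - 2 = (z - 1)(z + 2).
Hence p(z) = (z - 1) (z + 2), with roots -2, 1.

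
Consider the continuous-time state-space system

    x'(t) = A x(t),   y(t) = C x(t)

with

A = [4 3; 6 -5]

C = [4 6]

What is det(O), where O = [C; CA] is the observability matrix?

-384

CA = [[52, -18]]
Observability matrix O = [C; CA] = [[4, 6], [52, -18]]
det(O) = 4·(-18) - 6·52 = -72 - 312 = -384
Since det(O) ≠ 0, rank(O) = 2 and the system is completely observable.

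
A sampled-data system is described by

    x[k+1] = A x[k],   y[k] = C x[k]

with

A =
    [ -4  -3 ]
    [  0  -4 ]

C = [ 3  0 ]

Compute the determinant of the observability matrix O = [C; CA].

-27

CA = [[-12, -9]]
Observability matrix O = [C; CA] = [[3, 0], [-12, -9]]
det(O) = 3·(-9) - 0·(-12) = -27 - 0 = -27
Since det(O) ≠ 0, rank(O) = 2 and the system is completely observable.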